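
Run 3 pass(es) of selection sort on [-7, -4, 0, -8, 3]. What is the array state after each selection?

Pass 1: Select minimum -8 at index 3, swap -> [-8, -4, 0, -7, 3]
Pass 2: Select minimum -7 at index 3, swap -> [-8, -7, 0, -4, 3]
Pass 3: Select minimum -4 at index 3, swap -> [-8, -7, -4, 0, 3]


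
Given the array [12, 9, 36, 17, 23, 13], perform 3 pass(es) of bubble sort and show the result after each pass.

After pass 1: [9, 12, 17, 23, 13, 36] (4 swaps)
After pass 2: [9, 12, 17, 13, 23, 36] (1 swaps)
After pass 3: [9, 12, 13, 17, 23, 36] (1 swaps)
Total swaps: 6


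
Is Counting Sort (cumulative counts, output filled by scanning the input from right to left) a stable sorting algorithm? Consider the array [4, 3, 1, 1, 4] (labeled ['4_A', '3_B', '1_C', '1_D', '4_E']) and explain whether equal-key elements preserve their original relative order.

Trace Counting Sort on the labeled array (the key is the number; the letter only tracks identity):
  Counts for values 0..4: [0, 2, 0, 1, 2]
  Cumulative counts: [0, 2, 2, 3, 5]
  Scan right to left: place 4_E at output index 4
  Scan right to left: place 1_D at output index 1
  Scan right to left: place 1_C at output index 0
  Scan right to left: place 3_B at output index 2
  Scan right to left: place 4_A at output index 3
  Output: [1_C, 1_D, 3_B, 4_A, 4_E]
Equal keys:
  value 1: originally 1_C, 1_D; after sorting 1_C, 1_D -> order preserved
  value 4: originally 4_A, 4_E; after sorting 4_A, 4_E -> order preserved
All equal keys kept their original relative order. Counting Sort is stable: scanning the input right to left with decreasing cumulative counts places later duplicates at later output positions.
Answer: Stable


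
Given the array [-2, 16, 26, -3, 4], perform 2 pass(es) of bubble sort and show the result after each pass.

After pass 1: [-2, 16, -3, 4, 26] (2 swaps)
After pass 2: [-2, -3, 4, 16, 26] (2 swaps)
Total swaps: 4


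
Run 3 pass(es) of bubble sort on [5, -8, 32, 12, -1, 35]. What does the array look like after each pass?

After pass 1: [-8, 5, 12, -1, 32, 35] (3 swaps)
After pass 2: [-8, 5, -1, 12, 32, 35] (1 swaps)
After pass 3: [-8, -1, 5, 12, 32, 35] (1 swaps)
Total swaps: 5


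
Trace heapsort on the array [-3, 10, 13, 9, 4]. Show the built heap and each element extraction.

Build heap: [13, 10, -3, 9, 4]
Extract 13: [10, 9, -3, 4, 13]
Extract 10: [9, 4, -3, 10, 13]
Extract 9: [4, -3, 9, 10, 13]
Extract 4: [-3, 4, 9, 10, 13]


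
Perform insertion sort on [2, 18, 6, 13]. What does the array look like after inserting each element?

First element 2 is already 'sorted'
Insert 18: shifted 0 elements -> [2, 18, 6, 13]
Insert 6: shifted 1 elements -> [2, 6, 18, 13]
Insert 13: shifted 1 elements -> [2, 6, 13, 18]


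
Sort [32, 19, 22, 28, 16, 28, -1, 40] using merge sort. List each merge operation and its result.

Divide and conquer:
  Merge [32] + [19] -> [19, 32]
  Merge [22] + [28] -> [22, 28]
  Merge [19, 32] + [22, 28] -> [19, 22, 28, 32]
  Merge [16] + [28] -> [16, 28]
  Merge [-1] + [40] -> [-1, 40]
  Merge [16, 28] + [-1, 40] -> [-1, 16, 28, 40]
  Merge [19, 22, 28, 32] + [-1, 16, 28, 40] -> [-1, 16, 19, 22, 28, 28, 32, 40]


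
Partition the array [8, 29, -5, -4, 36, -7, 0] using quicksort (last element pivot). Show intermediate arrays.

Partition 1: pivot=0 at index 3 -> [-5, -4, -7, 0, 36, 8, 29]
Partition 2: pivot=-7 at index 0 -> [-7, -4, -5, 0, 36, 8, 29]
Partition 3: pivot=-5 at index 1 -> [-7, -5, -4, 0, 36, 8, 29]
Partition 4: pivot=29 at index 5 -> [-7, -5, -4, 0, 8, 29, 36]


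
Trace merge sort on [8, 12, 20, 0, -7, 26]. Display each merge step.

Divide and conquer:
  Merge [12] + [20] -> [12, 20]
  Merge [8] + [12, 20] -> [8, 12, 20]
  Merge [-7] + [26] -> [-7, 26]
  Merge [0] + [-7, 26] -> [-7, 0, 26]
  Merge [8, 12, 20] + [-7, 0, 26] -> [-7, 0, 8, 12, 20, 26]


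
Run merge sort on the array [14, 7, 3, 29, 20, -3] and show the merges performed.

Divide and conquer:
  Merge [7] + [3] -> [3, 7]
  Merge [14] + [3, 7] -> [3, 7, 14]
  Merge [20] + [-3] -> [-3, 20]
  Merge [29] + [-3, 20] -> [-3, 20, 29]
  Merge [3, 7, 14] + [-3, 20, 29] -> [-3, 3, 7, 14, 20, 29]


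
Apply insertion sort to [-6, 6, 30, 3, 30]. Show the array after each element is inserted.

First element -6 is already 'sorted'
Insert 6: shifted 0 elements -> [-6, 6, 30, 3, 30]
Insert 30: shifted 0 elements -> [-6, 6, 30, 3, 30]
Insert 3: shifted 2 elements -> [-6, 3, 6, 30, 30]
Insert 30: shifted 0 elements -> [-6, 3, 6, 30, 30]


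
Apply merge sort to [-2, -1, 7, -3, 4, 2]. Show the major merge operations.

Divide and conquer:
  Merge [-1] + [7] -> [-1, 7]
  Merge [-2] + [-1, 7] -> [-2, -1, 7]
  Merge [4] + [2] -> [2, 4]
  Merge [-3] + [2, 4] -> [-3, 2, 4]
  Merge [-2, -1, 7] + [-3, 2, 4] -> [-3, -2, -1, 2, 4, 7]


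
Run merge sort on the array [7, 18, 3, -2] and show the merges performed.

Divide and conquer:
  Merge [7] + [18] -> [7, 18]
  Merge [3] + [-2] -> [-2, 3]
  Merge [7, 18] + [-2, 3] -> [-2, 3, 7, 18]


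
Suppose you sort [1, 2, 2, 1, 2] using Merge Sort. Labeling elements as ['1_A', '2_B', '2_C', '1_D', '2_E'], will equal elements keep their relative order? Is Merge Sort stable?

Trace Merge Sort on the labeled array (the key is the number; the letter only tracks identity):
  Merge [1_A] + [2_B] -> [1_A, 2_B]
  Merge [1_D] + [2_E] -> [1_D, 2_E]
  Merge [2_C] + [1_D, 2_E] -> [1_D, 2_C, 2_E]
  Merge [1_A, 2_B] + [1_D, 2_C, 2_E] -> [1_A, 1_D, 2_B, 2_C, 2_E]
Final order: [1_A, 1_D, 2_B, 2_C, 2_E]
Equal keys:
  value 1: originally 1_A, 1_D; after sorting 1_A, 1_D -> order preserved
  value 2: originally 2_B, 2_C, 2_E; after sorting 2_B, 2_C, 2_E -> order preserved
All equal keys kept their original relative order. Merge Sort is stable: when the heads of the two halves are equal the merge takes from the left half first.
Answer: Stable


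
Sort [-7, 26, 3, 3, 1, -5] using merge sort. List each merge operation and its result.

Divide and conquer:
  Merge [26] + [3] -> [3, 26]
  Merge [-7] + [3, 26] -> [-7, 3, 26]
  Merge [1] + [-5] -> [-5, 1]
  Merge [3] + [-5, 1] -> [-5, 1, 3]
  Merge [-7, 3, 26] + [-5, 1, 3] -> [-7, -5, 1, 3, 3, 26]


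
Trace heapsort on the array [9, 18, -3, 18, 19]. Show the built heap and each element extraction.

Build heap: [19, 18, -3, 9, 18]
Extract 19: [18, 18, -3, 9, 19]
Extract 18: [18, 9, -3, 18, 19]
Extract 18: [9, -3, 18, 18, 19]
Extract 9: [-3, 9, 18, 18, 19]


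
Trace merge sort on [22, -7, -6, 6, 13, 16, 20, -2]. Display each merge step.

Divide and conquer:
  Merge [22] + [-7] -> [-7, 22]
  Merge [-6] + [6] -> [-6, 6]
  Merge [-7, 22] + [-6, 6] -> [-7, -6, 6, 22]
  Merge [13] + [16] -> [13, 16]
  Merge [20] + [-2] -> [-2, 20]
  Merge [13, 16] + [-2, 20] -> [-2, 13, 16, 20]
  Merge [-7, -6, 6, 22] + [-2, 13, 16, 20] -> [-7, -6, -2, 6, 13, 16, 20, 22]


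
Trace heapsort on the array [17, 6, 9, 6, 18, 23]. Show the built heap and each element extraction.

Build heap: [23, 18, 17, 6, 6, 9]
Extract 23: [18, 9, 17, 6, 6, 23]
Extract 18: [17, 9, 6, 6, 18, 23]
Extract 17: [9, 6, 6, 17, 18, 23]
Extract 9: [6, 6, 9, 17, 18, 23]
Extract 6: [6, 6, 9, 17, 18, 23]


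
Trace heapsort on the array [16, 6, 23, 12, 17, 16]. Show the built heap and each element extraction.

Build heap: [23, 17, 16, 12, 6, 16]
Extract 23: [17, 16, 16, 12, 6, 23]
Extract 17: [16, 12, 16, 6, 17, 23]
Extract 16: [16, 12, 6, 16, 17, 23]
Extract 16: [12, 6, 16, 16, 17, 23]
Extract 12: [6, 12, 16, 16, 17, 23]


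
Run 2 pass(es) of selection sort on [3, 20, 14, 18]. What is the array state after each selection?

Pass 1: Select minimum 3 at index 0, swap -> [3, 20, 14, 18]
Pass 2: Select minimum 14 at index 2, swap -> [3, 14, 20, 18]


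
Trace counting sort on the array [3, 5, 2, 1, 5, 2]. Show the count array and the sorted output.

Count array: [0, 1, 2, 1, 0, 2]
(count[i] = number of elements equal to i)
Cumulative count: [0, 1, 3, 4, 4, 6]
Sorted: [1, 2, 2, 3, 5, 5]


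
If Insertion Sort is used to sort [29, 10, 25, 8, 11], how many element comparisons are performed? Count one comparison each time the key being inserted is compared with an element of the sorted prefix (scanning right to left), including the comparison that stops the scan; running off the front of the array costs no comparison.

Insert 10: 29 > 10 (shift), reached front = 1 comparison(s) -> [10, 29, 25, 8, 11]
Insert 25: 29 > 25 (shift), 10 <= 25 (stop) = 2 comparison(s) -> [10, 25, 29, 8, 11]
Insert 8: 29 > 8 (shift), 25 > 8 (shift), 10 > 8 (shift), reached front = 3 comparison(s) -> [8, 10, 25, 29, 11]
Insert 11: 29 > 11 (shift), 25 > 11 (shift), 10 <= 11 (stop) = 3 comparison(s) -> [8, 10, 11, 25, 29]
Total comparisons: 1 + 2 + 3 + 3 = 9


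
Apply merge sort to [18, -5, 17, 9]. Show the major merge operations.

Divide and conquer:
  Merge [18] + [-5] -> [-5, 18]
  Merge [17] + [9] -> [9, 17]
  Merge [-5, 18] + [9, 17] -> [-5, 9, 17, 18]


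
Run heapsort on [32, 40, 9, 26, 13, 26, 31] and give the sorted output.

Build heap: [40, 32, 31, 26, 13, 26, 9]
Extract 40: [32, 26, 31, 9, 13, 26, 40]
Extract 32: [31, 26, 26, 9, 13, 32, 40]
Extract 31: [26, 13, 26, 9, 31, 32, 40]
Extract 26: [26, 13, 9, 26, 31, 32, 40]
Extract 26: [13, 9, 26, 26, 31, 32, 40]
Extract 13: [9, 13, 26, 26, 31, 32, 40]


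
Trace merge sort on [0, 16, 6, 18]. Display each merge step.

Divide and conquer:
  Merge [0] + [16] -> [0, 16]
  Merge [6] + [18] -> [6, 18]
  Merge [0, 16] + [6, 18] -> [0, 6, 16, 18]


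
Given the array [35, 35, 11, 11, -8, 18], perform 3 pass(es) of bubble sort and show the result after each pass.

After pass 1: [35, 11, 11, -8, 18, 35] (4 swaps)
After pass 2: [11, 11, -8, 18, 35, 35] (4 swaps)
After pass 3: [11, -8, 11, 18, 35, 35] (1 swaps)
Total swaps: 9


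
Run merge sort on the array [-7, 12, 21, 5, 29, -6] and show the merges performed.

Divide and conquer:
  Merge [12] + [21] -> [12, 21]
  Merge [-7] + [12, 21] -> [-7, 12, 21]
  Merge [29] + [-6] -> [-6, 29]
  Merge [5] + [-6, 29] -> [-6, 5, 29]
  Merge [-7, 12, 21] + [-6, 5, 29] -> [-7, -6, 5, 12, 21, 29]


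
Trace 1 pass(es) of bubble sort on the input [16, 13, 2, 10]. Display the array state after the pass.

After pass 1: [13, 2, 10, 16] (3 swaps)
Total swaps: 3


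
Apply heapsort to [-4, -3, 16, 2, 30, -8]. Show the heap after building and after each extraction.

Build heap: [30, 2, 16, -4, -3, -8]
Extract 30: [16, 2, -8, -4, -3, 30]
Extract 16: [2, -3, -8, -4, 16, 30]
Extract 2: [-3, -4, -8, 2, 16, 30]
Extract -3: [-4, -8, -3, 2, 16, 30]
Extract -4: [-8, -4, -3, 2, 16, 30]


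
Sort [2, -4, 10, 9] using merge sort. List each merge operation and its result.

Divide and conquer:
  Merge [2] + [-4] -> [-4, 2]
  Merge [10] + [9] -> [9, 10]
  Merge [-4, 2] + [9, 10] -> [-4, 2, 9, 10]


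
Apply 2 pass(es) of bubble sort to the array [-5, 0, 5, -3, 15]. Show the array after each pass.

After pass 1: [-5, 0, -3, 5, 15] (1 swaps)
After pass 2: [-5, -3, 0, 5, 15] (1 swaps)
Total swaps: 2


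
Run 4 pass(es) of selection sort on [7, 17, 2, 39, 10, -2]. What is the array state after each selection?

Pass 1: Select minimum -2 at index 5, swap -> [-2, 17, 2, 39, 10, 7]
Pass 2: Select minimum 2 at index 2, swap -> [-2, 2, 17, 39, 10, 7]
Pass 3: Select minimum 7 at index 5, swap -> [-2, 2, 7, 39, 10, 17]
Pass 4: Select minimum 10 at index 4, swap -> [-2, 2, 7, 10, 39, 17]


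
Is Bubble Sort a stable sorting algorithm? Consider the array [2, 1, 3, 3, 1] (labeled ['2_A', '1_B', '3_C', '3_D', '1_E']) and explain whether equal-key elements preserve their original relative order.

Trace Bubble Sort on the labeled array (the key is the number; the letter only tracks identity):
  After pass 1: [1_B, 2_A, 3_C, 1_E, 3_D]
  After pass 2: [1_B, 2_A, 1_E, 3_C, 3_D]
  After pass 3: [1_B, 1_E, 2_A, 3_C, 3_D]
  After pass 4: [1_B, 1_E, 2_A, 3_C, 3_D] (no swaps, done)
Final order: [1_B, 1_E, 2_A, 3_C, 3_D]
Equal keys:
  value 1: originally 1_B, 1_E; after sorting 1_B, 1_E -> order preserved
  value 3: originally 3_C, 3_D; after sorting 3_C, 3_D -> order preserved
All equal keys kept their original relative order. Bubble Sort is stable: it only swaps adjacent elements when the left one is strictly greater, so equal keys never move past each other.
Answer: Stable


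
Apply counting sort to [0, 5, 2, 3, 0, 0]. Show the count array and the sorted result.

Count array: [3, 0, 1, 1, 0, 1]
(count[i] = number of elements equal to i)
Cumulative count: [3, 3, 4, 5, 5, 6]
Sorted: [0, 0, 0, 2, 3, 5]


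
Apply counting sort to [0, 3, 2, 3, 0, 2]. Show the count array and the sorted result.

Count array: [2, 0, 2, 2]
(count[i] = number of elements equal to i)
Cumulative count: [2, 2, 4, 6]
Sorted: [0, 0, 2, 2, 3, 3]


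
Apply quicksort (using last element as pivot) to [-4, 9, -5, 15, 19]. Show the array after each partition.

Partition 1: pivot=19 at index 4 -> [-4, 9, -5, 15, 19]
Partition 2: pivot=15 at index 3 -> [-4, 9, -5, 15, 19]
Partition 3: pivot=-5 at index 0 -> [-5, 9, -4, 15, 19]
Partition 4: pivot=-4 at index 1 -> [-5, -4, 9, 15, 19]


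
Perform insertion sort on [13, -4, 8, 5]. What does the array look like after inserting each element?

First element 13 is already 'sorted'
Insert -4: shifted 1 elements -> [-4, 13, 8, 5]
Insert 8: shifted 1 elements -> [-4, 8, 13, 5]
Insert 5: shifted 2 elements -> [-4, 5, 8, 13]


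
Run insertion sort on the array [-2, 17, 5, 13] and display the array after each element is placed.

First element -2 is already 'sorted'
Insert 17: shifted 0 elements -> [-2, 17, 5, 13]
Insert 5: shifted 1 elements -> [-2, 5, 17, 13]
Insert 13: shifted 1 elements -> [-2, 5, 13, 17]


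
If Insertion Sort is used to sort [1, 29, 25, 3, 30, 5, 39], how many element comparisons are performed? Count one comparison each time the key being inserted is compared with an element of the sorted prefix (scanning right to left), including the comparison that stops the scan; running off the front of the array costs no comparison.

Insert 29: 1 <= 29 (stop) = 1 comparison(s) -> [1, 29, 25, 3, 30, 5, 39]
Insert 25: 29 > 25 (shift), 1 <= 25 (stop) = 2 comparison(s) -> [1, 25, 29, 3, 30, 5, 39]
Insert 3: 29 > 3 (shift), 25 > 3 (shift), 1 <= 3 (stop) = 3 comparison(s) -> [1, 3, 25, 29, 30, 5, 39]
Insert 30: 29 <= 30 (stop) = 1 comparison(s) -> [1, 3, 25, 29, 30, 5, 39]
Insert 5: 30 > 5 (shift), 29 > 5 (shift), 25 > 5 (shift), 3 <= 5 (stop) = 4 comparison(s) -> [1, 3, 5, 25, 29, 30, 39]
Insert 39: 30 <= 39 (stop) = 1 comparison(s) -> [1, 3, 5, 25, 29, 30, 39]
Total comparisons: 1 + 2 + 3 + 1 + 4 + 1 = 12


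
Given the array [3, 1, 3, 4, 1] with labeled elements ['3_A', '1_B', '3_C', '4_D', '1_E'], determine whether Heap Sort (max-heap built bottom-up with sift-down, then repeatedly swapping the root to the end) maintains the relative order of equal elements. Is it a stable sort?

Trace Heap Sort on the labeled array (the key is the number; the letter only tracks identity):
  Build max-heap: [4_D, 3_A, 3_C, 1_B, 1_E]
  Swap root 4_D to index 4, re-heapify first 4 -> [3_A, 1_E, 3_C, 1_B, 4_D]
  Swap root 3_A to index 3, re-heapify first 3 -> [3_C, 1_E, 1_B, 3_A, 4_D]
  Swap root 3_C to index 2, re-heapify first 2 -> [1_B, 1_E, 3_C, 3_A, 4_D]
  Swap root 1_B to index 1, re-heapify first 1 -> [1_E, 1_B, 3_C, 3_A, 4_D]
Final order: [1_E, 1_B, 3_C, 3_A, 4_D]
Equal keys:
  value 1: originally 1_B, 1_E; after sorting 1_E, 1_B -> order changed
  value 3: originally 3_A, 3_C; after sorting 3_C, 3_A -> order changed
Equal keys were reordered, so Heap Sort is not stable: heap construction and root-to-end swaps move elements without regard to the original order of equal keys. (One such input is enough; an unstable sort may happen to preserve order on other inputs, but it gives no guarantee.)
Answer: Not stable


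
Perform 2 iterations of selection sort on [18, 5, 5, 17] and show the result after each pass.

Pass 1: Select minimum 5 at index 1, swap -> [5, 18, 5, 17]
Pass 2: Select minimum 5 at index 2, swap -> [5, 5, 18, 17]


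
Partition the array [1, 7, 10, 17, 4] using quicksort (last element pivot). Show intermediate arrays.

Partition 1: pivot=4 at index 1 -> [1, 4, 10, 17, 7]
Partition 2: pivot=7 at index 2 -> [1, 4, 7, 17, 10]
Partition 3: pivot=10 at index 3 -> [1, 4, 7, 10, 17]


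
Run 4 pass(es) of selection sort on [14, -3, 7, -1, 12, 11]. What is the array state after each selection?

Pass 1: Select minimum -3 at index 1, swap -> [-3, 14, 7, -1, 12, 11]
Pass 2: Select minimum -1 at index 3, swap -> [-3, -1, 7, 14, 12, 11]
Pass 3: Select minimum 7 at index 2, swap -> [-3, -1, 7, 14, 12, 11]
Pass 4: Select minimum 11 at index 5, swap -> [-3, -1, 7, 11, 12, 14]


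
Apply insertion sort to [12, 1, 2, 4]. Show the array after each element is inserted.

First element 12 is already 'sorted'
Insert 1: shifted 1 elements -> [1, 12, 2, 4]
Insert 2: shifted 1 elements -> [1, 2, 12, 4]
Insert 4: shifted 1 elements -> [1, 2, 4, 12]


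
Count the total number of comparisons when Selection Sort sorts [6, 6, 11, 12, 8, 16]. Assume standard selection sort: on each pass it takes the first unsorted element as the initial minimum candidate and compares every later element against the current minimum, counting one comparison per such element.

Pass 1: scan indices 1..5 for the minimum = 5 comparison(s); min is 6, place at index 0 -> [6, 6, 11, 12, 8, 16]
Pass 2: scan indices 2..5 for the minimum = 4 comparison(s); min is 6, place at index 1 -> [6, 6, 11, 12, 8, 16]
Pass 3: scan indices 3..5 for the minimum = 3 comparison(s); min is 8, place at index 2 -> [6, 6, 8, 12, 11, 16]
Pass 4: scan indices 4..5 for the minimum = 2 comparison(s); min is 11, place at index 3 -> [6, 6, 8, 11, 12, 16]
Pass 5: scan indices 5..5 for the minimum = 1 comparison(s); min is 12, place at index 4 -> [6, 6, 8, 11, 12, 16]
Selection sort always scans the whole unsorted suffix, so the count is (n-1) + (n-2) + ... + 1 = n(n-1)/2 = 6*5/2 = 15 regardless of the input order.
Total comparisons: 5 + 4 + 3 + 2 + 1 = 15


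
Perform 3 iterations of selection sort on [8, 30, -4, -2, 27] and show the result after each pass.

Pass 1: Select minimum -4 at index 2, swap -> [-4, 30, 8, -2, 27]
Pass 2: Select minimum -2 at index 3, swap -> [-4, -2, 8, 30, 27]
Pass 3: Select minimum 8 at index 2, swap -> [-4, -2, 8, 30, 27]


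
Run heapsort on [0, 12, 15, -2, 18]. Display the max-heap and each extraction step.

Build heap: [18, 12, 15, -2, 0]
Extract 18: [15, 12, 0, -2, 18]
Extract 15: [12, -2, 0, 15, 18]
Extract 12: [0, -2, 12, 15, 18]
Extract 0: [-2, 0, 12, 15, 18]


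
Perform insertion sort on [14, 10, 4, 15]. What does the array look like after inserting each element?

First element 14 is already 'sorted'
Insert 10: shifted 1 elements -> [10, 14, 4, 15]
Insert 4: shifted 2 elements -> [4, 10, 14, 15]
Insert 15: shifted 0 elements -> [4, 10, 14, 15]


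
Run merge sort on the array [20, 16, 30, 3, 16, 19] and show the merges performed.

Divide and conquer:
  Merge [16] + [30] -> [16, 30]
  Merge [20] + [16, 30] -> [16, 20, 30]
  Merge [16] + [19] -> [16, 19]
  Merge [3] + [16, 19] -> [3, 16, 19]
  Merge [16, 20, 30] + [3, 16, 19] -> [3, 16, 16, 19, 20, 30]


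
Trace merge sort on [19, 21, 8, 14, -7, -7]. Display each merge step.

Divide and conquer:
  Merge [21] + [8] -> [8, 21]
  Merge [19] + [8, 21] -> [8, 19, 21]
  Merge [-7] + [-7] -> [-7, -7]
  Merge [14] + [-7, -7] -> [-7, -7, 14]
  Merge [8, 19, 21] + [-7, -7, 14] -> [-7, -7, 8, 14, 19, 21]


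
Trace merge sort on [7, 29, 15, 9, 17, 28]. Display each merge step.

Divide and conquer:
  Merge [29] + [15] -> [15, 29]
  Merge [7] + [15, 29] -> [7, 15, 29]
  Merge [17] + [28] -> [17, 28]
  Merge [9] + [17, 28] -> [9, 17, 28]
  Merge [7, 15, 29] + [9, 17, 28] -> [7, 9, 15, 17, 28, 29]


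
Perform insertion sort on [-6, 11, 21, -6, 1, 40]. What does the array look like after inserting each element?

First element -6 is already 'sorted'
Insert 11: shifted 0 elements -> [-6, 11, 21, -6, 1, 40]
Insert 21: shifted 0 elements -> [-6, 11, 21, -6, 1, 40]
Insert -6: shifted 2 elements -> [-6, -6, 11, 21, 1, 40]
Insert 1: shifted 2 elements -> [-6, -6, 1, 11, 21, 40]
Insert 40: shifted 0 elements -> [-6, -6, 1, 11, 21, 40]


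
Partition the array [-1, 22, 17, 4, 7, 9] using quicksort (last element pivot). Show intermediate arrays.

Partition 1: pivot=9 at index 3 -> [-1, 4, 7, 9, 17, 22]
Partition 2: pivot=7 at index 2 -> [-1, 4, 7, 9, 17, 22]
Partition 3: pivot=4 at index 1 -> [-1, 4, 7, 9, 17, 22]
Partition 4: pivot=22 at index 5 -> [-1, 4, 7, 9, 17, 22]


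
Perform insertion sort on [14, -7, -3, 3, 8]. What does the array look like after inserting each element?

First element 14 is already 'sorted'
Insert -7: shifted 1 elements -> [-7, 14, -3, 3, 8]
Insert -3: shifted 1 elements -> [-7, -3, 14, 3, 8]
Insert 3: shifted 1 elements -> [-7, -3, 3, 14, 8]
Insert 8: shifted 1 elements -> [-7, -3, 3, 8, 14]


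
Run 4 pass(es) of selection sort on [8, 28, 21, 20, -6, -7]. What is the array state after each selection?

Pass 1: Select minimum -7 at index 5, swap -> [-7, 28, 21, 20, -6, 8]
Pass 2: Select minimum -6 at index 4, swap -> [-7, -6, 21, 20, 28, 8]
Pass 3: Select minimum 8 at index 5, swap -> [-7, -6, 8, 20, 28, 21]
Pass 4: Select minimum 20 at index 3, swap -> [-7, -6, 8, 20, 28, 21]


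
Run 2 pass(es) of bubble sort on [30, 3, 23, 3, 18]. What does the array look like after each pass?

After pass 1: [3, 23, 3, 18, 30] (4 swaps)
After pass 2: [3, 3, 18, 23, 30] (2 swaps)
Total swaps: 6


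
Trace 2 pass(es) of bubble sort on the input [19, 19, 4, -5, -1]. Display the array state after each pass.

After pass 1: [19, 4, -5, -1, 19] (3 swaps)
After pass 2: [4, -5, -1, 19, 19] (3 swaps)
Total swaps: 6


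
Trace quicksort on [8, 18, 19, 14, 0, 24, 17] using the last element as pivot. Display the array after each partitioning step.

Partition 1: pivot=17 at index 3 -> [8, 14, 0, 17, 19, 24, 18]
Partition 2: pivot=0 at index 0 -> [0, 14, 8, 17, 19, 24, 18]
Partition 3: pivot=8 at index 1 -> [0, 8, 14, 17, 19, 24, 18]
Partition 4: pivot=18 at index 4 -> [0, 8, 14, 17, 18, 24, 19]
Partition 5: pivot=19 at index 5 -> [0, 8, 14, 17, 18, 19, 24]


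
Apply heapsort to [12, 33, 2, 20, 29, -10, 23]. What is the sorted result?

Build heap: [33, 29, 23, 20, 12, -10, 2]
Extract 33: [29, 20, 23, 2, 12, -10, 33]
Extract 29: [23, 20, -10, 2, 12, 29, 33]
Extract 23: [20, 12, -10, 2, 23, 29, 33]
Extract 20: [12, 2, -10, 20, 23, 29, 33]
Extract 12: [2, -10, 12, 20, 23, 29, 33]
Extract 2: [-10, 2, 12, 20, 23, 29, 33]


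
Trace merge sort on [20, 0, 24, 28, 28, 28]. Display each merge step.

Divide and conquer:
  Merge [0] + [24] -> [0, 24]
  Merge [20] + [0, 24] -> [0, 20, 24]
  Merge [28] + [28] -> [28, 28]
  Merge [28] + [28, 28] -> [28, 28, 28]
  Merge [0, 20, 24] + [28, 28, 28] -> [0, 20, 24, 28, 28, 28]


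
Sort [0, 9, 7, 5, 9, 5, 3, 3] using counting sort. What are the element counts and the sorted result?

Count array: [1, 0, 0, 2, 0, 2, 0, 1, 0, 2]
(count[i] = number of elements equal to i)
Cumulative count: [1, 1, 1, 3, 3, 5, 5, 6, 6, 8]
Sorted: [0, 3, 3, 5, 5, 7, 9, 9]


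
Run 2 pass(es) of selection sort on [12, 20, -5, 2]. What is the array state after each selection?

Pass 1: Select minimum -5 at index 2, swap -> [-5, 20, 12, 2]
Pass 2: Select minimum 2 at index 3, swap -> [-5, 2, 12, 20]


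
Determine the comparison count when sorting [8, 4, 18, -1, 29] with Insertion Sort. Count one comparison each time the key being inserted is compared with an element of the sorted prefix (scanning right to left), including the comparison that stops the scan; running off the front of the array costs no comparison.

Insert 4: 8 > 4 (shift), reached front = 1 comparison(s) -> [4, 8, 18, -1, 29]
Insert 18: 8 <= 18 (stop) = 1 comparison(s) -> [4, 8, 18, -1, 29]
Insert -1: 18 > -1 (shift), 8 > -1 (shift), 4 > -1 (shift), reached front = 3 comparison(s) -> [-1, 4, 8, 18, 29]
Insert 29: 18 <= 29 (stop) = 1 comparison(s) -> [-1, 4, 8, 18, 29]
Total comparisons: 1 + 1 + 3 + 1 = 6


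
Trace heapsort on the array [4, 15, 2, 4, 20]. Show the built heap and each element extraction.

Build heap: [20, 15, 2, 4, 4]
Extract 20: [15, 4, 2, 4, 20]
Extract 15: [4, 4, 2, 15, 20]
Extract 4: [4, 2, 4, 15, 20]
Extract 4: [2, 4, 4, 15, 20]


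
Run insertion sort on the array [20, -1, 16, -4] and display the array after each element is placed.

First element 20 is already 'sorted'
Insert -1: shifted 1 elements -> [-1, 20, 16, -4]
Insert 16: shifted 1 elements -> [-1, 16, 20, -4]
Insert -4: shifted 3 elements -> [-4, -1, 16, 20]


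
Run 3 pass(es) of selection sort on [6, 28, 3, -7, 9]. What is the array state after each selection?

Pass 1: Select minimum -7 at index 3, swap -> [-7, 28, 3, 6, 9]
Pass 2: Select minimum 3 at index 2, swap -> [-7, 3, 28, 6, 9]
Pass 3: Select minimum 6 at index 3, swap -> [-7, 3, 6, 28, 9]


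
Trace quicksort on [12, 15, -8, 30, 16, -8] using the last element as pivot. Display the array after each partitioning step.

Partition 1: pivot=-8 at index 1 -> [-8, -8, 12, 30, 16, 15]
Partition 2: pivot=15 at index 3 -> [-8, -8, 12, 15, 16, 30]
Partition 3: pivot=30 at index 5 -> [-8, -8, 12, 15, 16, 30]


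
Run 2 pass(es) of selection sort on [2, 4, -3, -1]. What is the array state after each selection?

Pass 1: Select minimum -3 at index 2, swap -> [-3, 4, 2, -1]
Pass 2: Select minimum -1 at index 3, swap -> [-3, -1, 2, 4]


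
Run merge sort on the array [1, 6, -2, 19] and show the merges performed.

Divide and conquer:
  Merge [1] + [6] -> [1, 6]
  Merge [-2] + [19] -> [-2, 19]
  Merge [1, 6] + [-2, 19] -> [-2, 1, 6, 19]


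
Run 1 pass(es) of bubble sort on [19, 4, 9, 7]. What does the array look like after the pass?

After pass 1: [4, 9, 7, 19] (3 swaps)
Total swaps: 3


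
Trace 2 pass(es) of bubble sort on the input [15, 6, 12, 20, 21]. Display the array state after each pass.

After pass 1: [6, 12, 15, 20, 21] (2 swaps)
After pass 2: [6, 12, 15, 20, 21] (0 swaps)
Total swaps: 2


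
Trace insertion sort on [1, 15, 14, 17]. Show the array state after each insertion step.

First element 1 is already 'sorted'
Insert 15: shifted 0 elements -> [1, 15, 14, 17]
Insert 14: shifted 1 elements -> [1, 14, 15, 17]
Insert 17: shifted 0 elements -> [1, 14, 15, 17]


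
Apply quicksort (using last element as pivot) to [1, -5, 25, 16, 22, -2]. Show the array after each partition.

Partition 1: pivot=-2 at index 1 -> [-5, -2, 25, 16, 22, 1]
Partition 2: pivot=1 at index 2 -> [-5, -2, 1, 16, 22, 25]
Partition 3: pivot=25 at index 5 -> [-5, -2, 1, 16, 22, 25]
Partition 4: pivot=22 at index 4 -> [-5, -2, 1, 16, 22, 25]


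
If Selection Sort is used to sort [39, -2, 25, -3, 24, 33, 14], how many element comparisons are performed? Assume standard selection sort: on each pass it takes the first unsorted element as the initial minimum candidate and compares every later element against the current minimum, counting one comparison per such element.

Pass 1: scan indices 1..6 for the minimum = 6 comparison(s); min is -3, place at index 0 -> [-3, -2, 25, 39, 24, 33, 14]
Pass 2: scan indices 2..6 for the minimum = 5 comparison(s); min is -2, place at index 1 -> [-3, -2, 25, 39, 24, 33, 14]
Pass 3: scan indices 3..6 for the minimum = 4 comparison(s); min is 14, place at index 2 -> [-3, -2, 14, 39, 24, 33, 25]
Pass 4: scan indices 4..6 for the minimum = 3 comparison(s); min is 24, place at index 3 -> [-3, -2, 14, 24, 39, 33, 25]
Pass 5: scan indices 5..6 for the minimum = 2 comparison(s); min is 25, place at index 4 -> [-3, -2, 14, 24, 25, 33, 39]
Pass 6: scan indices 6..6 for the minimum = 1 comparison(s); min is 33, place at index 5 -> [-3, -2, 14, 24, 25, 33, 39]
Selection sort always scans the whole unsorted suffix, so the count is (n-1) + (n-2) + ... + 1 = n(n-1)/2 = 7*6/2 = 21 regardless of the input order.
Total comparisons: 6 + 5 + 4 + 3 + 2 + 1 = 21


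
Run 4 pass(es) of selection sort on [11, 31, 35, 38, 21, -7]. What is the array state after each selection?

Pass 1: Select minimum -7 at index 5, swap -> [-7, 31, 35, 38, 21, 11]
Pass 2: Select minimum 11 at index 5, swap -> [-7, 11, 35, 38, 21, 31]
Pass 3: Select minimum 21 at index 4, swap -> [-7, 11, 21, 38, 35, 31]
Pass 4: Select minimum 31 at index 5, swap -> [-7, 11, 21, 31, 35, 38]


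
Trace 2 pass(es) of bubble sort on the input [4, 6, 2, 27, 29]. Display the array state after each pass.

After pass 1: [4, 2, 6, 27, 29] (1 swaps)
After pass 2: [2, 4, 6, 27, 29] (1 swaps)
Total swaps: 2


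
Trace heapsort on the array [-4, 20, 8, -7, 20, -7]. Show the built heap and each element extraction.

Build heap: [20, 20, 8, -7, -4, -7]
Extract 20: [20, -4, 8, -7, -7, 20]
Extract 20: [8, -4, -7, -7, 20, 20]
Extract 8: [-4, -7, -7, 8, 20, 20]
Extract -4: [-7, -7, -4, 8, 20, 20]
Extract -7: [-7, -7, -4, 8, 20, 20]


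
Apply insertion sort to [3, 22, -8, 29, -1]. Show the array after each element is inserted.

First element 3 is already 'sorted'
Insert 22: shifted 0 elements -> [3, 22, -8, 29, -1]
Insert -8: shifted 2 elements -> [-8, 3, 22, 29, -1]
Insert 29: shifted 0 elements -> [-8, 3, 22, 29, -1]
Insert -1: shifted 3 elements -> [-8, -1, 3, 22, 29]


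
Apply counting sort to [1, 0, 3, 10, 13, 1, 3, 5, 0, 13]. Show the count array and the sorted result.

Count array: [2, 2, 0, 2, 0, 1, 0, 0, 0, 0, 1, 0, 0, 2]
(count[i] = number of elements equal to i)
Cumulative count: [2, 4, 4, 6, 6, 7, 7, 7, 7, 7, 8, 8, 8, 10]
Sorted: [0, 0, 1, 1, 3, 3, 5, 10, 13, 13]


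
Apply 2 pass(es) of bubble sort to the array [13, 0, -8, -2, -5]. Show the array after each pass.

After pass 1: [0, -8, -2, -5, 13] (4 swaps)
After pass 2: [-8, -2, -5, 0, 13] (3 swaps)
Total swaps: 7


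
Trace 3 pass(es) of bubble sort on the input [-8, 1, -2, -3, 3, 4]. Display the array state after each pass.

After pass 1: [-8, -2, -3, 1, 3, 4] (2 swaps)
After pass 2: [-8, -3, -2, 1, 3, 4] (1 swaps)
After pass 3: [-8, -3, -2, 1, 3, 4] (0 swaps)
Total swaps: 3


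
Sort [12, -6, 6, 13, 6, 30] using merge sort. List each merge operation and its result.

Divide and conquer:
  Merge [-6] + [6] -> [-6, 6]
  Merge [12] + [-6, 6] -> [-6, 6, 12]
  Merge [6] + [30] -> [6, 30]
  Merge [13] + [6, 30] -> [6, 13, 30]
  Merge [-6, 6, 12] + [6, 13, 30] -> [-6, 6, 6, 12, 13, 30]


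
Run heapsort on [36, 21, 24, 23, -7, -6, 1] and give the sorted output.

Build heap: [36, 23, 24, 21, -7, -6, 1]
Extract 36: [24, 23, 1, 21, -7, -6, 36]
Extract 24: [23, 21, 1, -6, -7, 24, 36]
Extract 23: [21, -6, 1, -7, 23, 24, 36]
Extract 21: [1, -6, -7, 21, 23, 24, 36]
Extract 1: [-6, -7, 1, 21, 23, 24, 36]
Extract -6: [-7, -6, 1, 21, 23, 24, 36]


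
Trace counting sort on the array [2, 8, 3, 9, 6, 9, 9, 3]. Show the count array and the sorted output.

Count array: [0, 0, 1, 2, 0, 0, 1, 0, 1, 3]
(count[i] = number of elements equal to i)
Cumulative count: [0, 0, 1, 3, 3, 3, 4, 4, 5, 8]
Sorted: [2, 3, 3, 6, 8, 9, 9, 9]


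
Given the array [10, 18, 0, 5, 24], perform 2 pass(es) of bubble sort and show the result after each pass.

After pass 1: [10, 0, 5, 18, 24] (2 swaps)
After pass 2: [0, 5, 10, 18, 24] (2 swaps)
Total swaps: 4


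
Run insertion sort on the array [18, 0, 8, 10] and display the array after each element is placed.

First element 18 is already 'sorted'
Insert 0: shifted 1 elements -> [0, 18, 8, 10]
Insert 8: shifted 1 elements -> [0, 8, 18, 10]
Insert 10: shifted 1 elements -> [0, 8, 10, 18]


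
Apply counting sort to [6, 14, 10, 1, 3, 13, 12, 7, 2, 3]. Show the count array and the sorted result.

Count array: [0, 1, 1, 2, 0, 0, 1, 1, 0, 0, 1, 0, 1, 1, 1]
(count[i] = number of elements equal to i)
Cumulative count: [0, 1, 2, 4, 4, 4, 5, 6, 6, 6, 7, 7, 8, 9, 10]
Sorted: [1, 2, 3, 3, 6, 7, 10, 12, 13, 14]


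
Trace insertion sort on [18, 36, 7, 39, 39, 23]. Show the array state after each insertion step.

First element 18 is already 'sorted'
Insert 36: shifted 0 elements -> [18, 36, 7, 39, 39, 23]
Insert 7: shifted 2 elements -> [7, 18, 36, 39, 39, 23]
Insert 39: shifted 0 elements -> [7, 18, 36, 39, 39, 23]
Insert 39: shifted 0 elements -> [7, 18, 36, 39, 39, 23]
Insert 23: shifted 3 elements -> [7, 18, 23, 36, 39, 39]


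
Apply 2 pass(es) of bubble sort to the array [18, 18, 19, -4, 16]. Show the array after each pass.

After pass 1: [18, 18, -4, 16, 19] (2 swaps)
After pass 2: [18, -4, 16, 18, 19] (2 swaps)
Total swaps: 4


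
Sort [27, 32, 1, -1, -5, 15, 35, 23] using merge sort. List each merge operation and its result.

Divide and conquer:
  Merge [27] + [32] -> [27, 32]
  Merge [1] + [-1] -> [-1, 1]
  Merge [27, 32] + [-1, 1] -> [-1, 1, 27, 32]
  Merge [-5] + [15] -> [-5, 15]
  Merge [35] + [23] -> [23, 35]
  Merge [-5, 15] + [23, 35] -> [-5, 15, 23, 35]
  Merge [-1, 1, 27, 32] + [-5, 15, 23, 35] -> [-5, -1, 1, 15, 23, 27, 32, 35]


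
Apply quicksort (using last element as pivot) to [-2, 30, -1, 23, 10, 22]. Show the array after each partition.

Partition 1: pivot=22 at index 3 -> [-2, -1, 10, 22, 30, 23]
Partition 2: pivot=10 at index 2 -> [-2, -1, 10, 22, 30, 23]
Partition 3: pivot=-1 at index 1 -> [-2, -1, 10, 22, 30, 23]
Partition 4: pivot=23 at index 4 -> [-2, -1, 10, 22, 23, 30]


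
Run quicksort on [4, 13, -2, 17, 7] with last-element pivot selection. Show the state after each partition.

Partition 1: pivot=7 at index 2 -> [4, -2, 7, 17, 13]
Partition 2: pivot=-2 at index 0 -> [-2, 4, 7, 17, 13]
Partition 3: pivot=13 at index 3 -> [-2, 4, 7, 13, 17]


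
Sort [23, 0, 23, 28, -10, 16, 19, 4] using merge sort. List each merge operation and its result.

Divide and conquer:
  Merge [23] + [0] -> [0, 23]
  Merge [23] + [28] -> [23, 28]
  Merge [0, 23] + [23, 28] -> [0, 23, 23, 28]
  Merge [-10] + [16] -> [-10, 16]
  Merge [19] + [4] -> [4, 19]
  Merge [-10, 16] + [4, 19] -> [-10, 4, 16, 19]
  Merge [0, 23, 23, 28] + [-10, 4, 16, 19] -> [-10, 0, 4, 16, 19, 23, 23, 28]


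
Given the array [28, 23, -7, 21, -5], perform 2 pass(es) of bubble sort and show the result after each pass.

After pass 1: [23, -7, 21, -5, 28] (4 swaps)
After pass 2: [-7, 21, -5, 23, 28] (3 swaps)
Total swaps: 7


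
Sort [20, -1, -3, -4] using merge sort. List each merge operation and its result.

Divide and conquer:
  Merge [20] + [-1] -> [-1, 20]
  Merge [-3] + [-4] -> [-4, -3]
  Merge [-1, 20] + [-4, -3] -> [-4, -3, -1, 20]


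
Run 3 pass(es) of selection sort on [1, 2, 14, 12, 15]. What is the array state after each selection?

Pass 1: Select minimum 1 at index 0, swap -> [1, 2, 14, 12, 15]
Pass 2: Select minimum 2 at index 1, swap -> [1, 2, 14, 12, 15]
Pass 3: Select minimum 12 at index 3, swap -> [1, 2, 12, 14, 15]


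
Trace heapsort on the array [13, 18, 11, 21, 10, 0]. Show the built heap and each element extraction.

Build heap: [21, 18, 11, 13, 10, 0]
Extract 21: [18, 13, 11, 0, 10, 21]
Extract 18: [13, 10, 11, 0, 18, 21]
Extract 13: [11, 10, 0, 13, 18, 21]
Extract 11: [10, 0, 11, 13, 18, 21]
Extract 10: [0, 10, 11, 13, 18, 21]


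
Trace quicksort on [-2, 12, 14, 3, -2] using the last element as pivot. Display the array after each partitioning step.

Partition 1: pivot=-2 at index 1 -> [-2, -2, 14, 3, 12]
Partition 2: pivot=12 at index 3 -> [-2, -2, 3, 12, 14]


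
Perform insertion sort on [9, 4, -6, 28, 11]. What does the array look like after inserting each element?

First element 9 is already 'sorted'
Insert 4: shifted 1 elements -> [4, 9, -6, 28, 11]
Insert -6: shifted 2 elements -> [-6, 4, 9, 28, 11]
Insert 28: shifted 0 elements -> [-6, 4, 9, 28, 11]
Insert 11: shifted 1 elements -> [-6, 4, 9, 11, 28]


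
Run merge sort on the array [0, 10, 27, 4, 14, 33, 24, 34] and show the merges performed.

Divide and conquer:
  Merge [0] + [10] -> [0, 10]
  Merge [27] + [4] -> [4, 27]
  Merge [0, 10] + [4, 27] -> [0, 4, 10, 27]
  Merge [14] + [33] -> [14, 33]
  Merge [24] + [34] -> [24, 34]
  Merge [14, 33] + [24, 34] -> [14, 24, 33, 34]
  Merge [0, 4, 10, 27] + [14, 24, 33, 34] -> [0, 4, 10, 14, 24, 27, 33, 34]


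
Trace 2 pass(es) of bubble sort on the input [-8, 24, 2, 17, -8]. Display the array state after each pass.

After pass 1: [-8, 2, 17, -8, 24] (3 swaps)
After pass 2: [-8, 2, -8, 17, 24] (1 swaps)
Total swaps: 4


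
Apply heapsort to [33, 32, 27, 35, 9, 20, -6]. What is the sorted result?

Build heap: [35, 33, 27, 32, 9, 20, -6]
Extract 35: [33, 32, 27, -6, 9, 20, 35]
Extract 33: [32, 20, 27, -6, 9, 33, 35]
Extract 32: [27, 20, 9, -6, 32, 33, 35]
Extract 27: [20, -6, 9, 27, 32, 33, 35]
Extract 20: [9, -6, 20, 27, 32, 33, 35]
Extract 9: [-6, 9, 20, 27, 32, 33, 35]


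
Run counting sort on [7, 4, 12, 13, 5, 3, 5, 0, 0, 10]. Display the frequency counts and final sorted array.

Count array: [2, 0, 0, 1, 1, 2, 0, 1, 0, 0, 1, 0, 1, 1]
(count[i] = number of elements equal to i)
Cumulative count: [2, 2, 2, 3, 4, 6, 6, 7, 7, 7, 8, 8, 9, 10]
Sorted: [0, 0, 3, 4, 5, 5, 7, 10, 12, 13]


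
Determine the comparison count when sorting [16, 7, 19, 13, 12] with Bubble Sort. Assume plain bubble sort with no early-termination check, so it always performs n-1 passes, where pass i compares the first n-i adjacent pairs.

Pass 1: compare adjacent pairs (0,1)..(3,4) = 4 comparison(s), 3 swap(s) -> [7, 16, 13, 12, 19]
Pass 2: compare adjacent pairs (0,1)..(2,3) = 3 comparison(s), 2 swap(s) -> [7, 13, 12, 16, 19]
Pass 3: compare adjacent pairs (0,1)..(1,2) = 2 comparison(s), 1 swap(s) -> [7, 12, 13, 16, 19]
Pass 4: compare adjacent pairs (0,1)..(0,1) = 1 comparison(s), 0 swap(s) -> [7, 12, 13, 16, 19]
Total comparisons: 4 + 3 + 2 + 1 = 10


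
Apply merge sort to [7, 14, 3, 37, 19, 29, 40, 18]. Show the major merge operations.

Divide and conquer:
  Merge [7] + [14] -> [7, 14]
  Merge [3] + [37] -> [3, 37]
  Merge [7, 14] + [3, 37] -> [3, 7, 14, 37]
  Merge [19] + [29] -> [19, 29]
  Merge [40] + [18] -> [18, 40]
  Merge [19, 29] + [18, 40] -> [18, 19, 29, 40]
  Merge [3, 7, 14, 37] + [18, 19, 29, 40] -> [3, 7, 14, 18, 19, 29, 37, 40]


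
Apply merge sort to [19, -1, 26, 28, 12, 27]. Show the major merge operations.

Divide and conquer:
  Merge [-1] + [26] -> [-1, 26]
  Merge [19] + [-1, 26] -> [-1, 19, 26]
  Merge [12] + [27] -> [12, 27]
  Merge [28] + [12, 27] -> [12, 27, 28]
  Merge [-1, 19, 26] + [12, 27, 28] -> [-1, 12, 19, 26, 27, 28]


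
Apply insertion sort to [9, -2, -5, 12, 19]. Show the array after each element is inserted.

First element 9 is already 'sorted'
Insert -2: shifted 1 elements -> [-2, 9, -5, 12, 19]
Insert -5: shifted 2 elements -> [-5, -2, 9, 12, 19]
Insert 12: shifted 0 elements -> [-5, -2, 9, 12, 19]
Insert 19: shifted 0 elements -> [-5, -2, 9, 12, 19]


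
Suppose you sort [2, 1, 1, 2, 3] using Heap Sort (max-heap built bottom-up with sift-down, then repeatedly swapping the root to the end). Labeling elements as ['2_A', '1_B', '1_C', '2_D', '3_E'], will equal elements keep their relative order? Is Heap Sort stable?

Trace Heap Sort on the labeled array (the key is the number; the letter only tracks identity):
  Build max-heap: [3_E, 2_A, 1_C, 2_D, 1_B]
  Swap root 3_E to index 4, re-heapify first 4 -> [2_A, 2_D, 1_C, 1_B, 3_E]
  Swap root 2_A to index 3, re-heapify first 3 -> [2_D, 1_B, 1_C, 2_A, 3_E]
  Swap root 2_D to index 2, re-heapify first 2 -> [1_C, 1_B, 2_D, 2_A, 3_E]
  Swap root 1_C to index 1, re-heapify first 1 -> [1_B, 1_C, 2_D, 2_A, 3_E]
Final order: [1_B, 1_C, 2_D, 2_A, 3_E]
Equal keys:
  value 1: originally 1_B, 1_C; after sorting 1_B, 1_C -> order preserved
  value 2: originally 2_A, 2_D; after sorting 2_D, 2_A -> order changed
Equal keys were reordered, so Heap Sort is not stable: heap construction and root-to-end swaps move elements without regard to the original order of equal keys. (One such input is enough; an unstable sort may happen to preserve order on other inputs, but it gives no guarantee.)
Answer: Not stable


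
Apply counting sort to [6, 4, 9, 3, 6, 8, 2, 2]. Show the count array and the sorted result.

Count array: [0, 0, 2, 1, 1, 0, 2, 0, 1, 1]
(count[i] = number of elements equal to i)
Cumulative count: [0, 0, 2, 3, 4, 4, 6, 6, 7, 8]
Sorted: [2, 2, 3, 4, 6, 6, 8, 9]
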